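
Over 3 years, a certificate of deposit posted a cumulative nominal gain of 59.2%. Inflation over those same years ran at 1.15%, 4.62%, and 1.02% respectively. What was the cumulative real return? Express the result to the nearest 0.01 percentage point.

48.92%

Cumulative inflation factor: 1.0115 × 1.0462 × 1.0102 ≈ 1.06903.
Nominal growth factor: 1.59200. Real growth factor = 1.59200 / 1.06903 ≈ 1.48921.
Total real return ≈ 48.9207%.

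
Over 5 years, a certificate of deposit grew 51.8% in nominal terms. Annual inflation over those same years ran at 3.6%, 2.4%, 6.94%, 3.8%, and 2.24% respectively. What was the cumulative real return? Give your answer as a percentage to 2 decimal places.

26.08%

Cumulative inflation factor: 1.036 × 1.024 × 1.0694 × 1.038 × 1.0224 ≈ 1.20398.
Nominal growth factor: 1.51800. Real growth factor = 1.51800 / 1.20398 ≈ 1.26082.
Total real return ≈ 26.0822%.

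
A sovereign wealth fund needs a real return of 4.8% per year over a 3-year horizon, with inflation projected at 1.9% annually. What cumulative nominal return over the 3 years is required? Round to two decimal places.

21.79%

Required annual nominal rate: (1+4.8%)(1+1.9%) − 1 = 6.7912%.
Cumulative over 3 years: (1 + 0.067912)^3 − 1 ≈ 0.21789.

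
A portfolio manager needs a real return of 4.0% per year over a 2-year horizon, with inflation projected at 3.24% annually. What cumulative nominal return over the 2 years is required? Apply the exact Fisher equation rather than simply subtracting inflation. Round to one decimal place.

15.3%

Required annual nominal rate: (1+4.0%)(1+3.24%) − 1 = 7.3696%.
Cumulative over 2 years: (1 + 0.073696)^2 − 1 ≈ 0.15282.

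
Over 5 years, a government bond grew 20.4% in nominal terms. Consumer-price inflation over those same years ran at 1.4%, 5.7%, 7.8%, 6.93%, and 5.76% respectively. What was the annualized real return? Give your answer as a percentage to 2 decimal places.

-1.62%

Cumulative inflation factor: 1.014 × 1.057 × 1.078 × 1.0693 × 1.0576 ≈ 1.30663.
Nominal growth factor: 1.20400. Real growth factor = 1.20400 / 1.30663 ≈ 0.92145.
Annualized: 0.92145^(1/5) − 1 ≈ -0.01623.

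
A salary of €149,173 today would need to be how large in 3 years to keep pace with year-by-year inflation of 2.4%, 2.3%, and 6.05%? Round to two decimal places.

€165,720.60

Cumulative price-level factor: 1.024 × 1.023 × 1.0605 = 1.110928896.
Multiplying €149,173 by the price-level factor gives the future nominal sum.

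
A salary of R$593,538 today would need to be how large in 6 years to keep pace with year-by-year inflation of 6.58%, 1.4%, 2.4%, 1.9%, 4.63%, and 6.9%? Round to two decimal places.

R$748,635.25

Cumulative price-level factor: 1.0658 × 1.014 × 1.024 × 1.019 × 1.0463 × 1.069 ≈ 1.2613097187.
Multiplying R$593,538 by the price-level factor gives the future nominal sum.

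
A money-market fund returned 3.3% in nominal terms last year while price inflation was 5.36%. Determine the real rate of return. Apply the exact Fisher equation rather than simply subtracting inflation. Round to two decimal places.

Real return via the Fisher equation: (1 + 3.3%)/(1 + 5.36%) − 1 = 1.033/1.0536 − 1 ≈ -0.01955.

-1.96%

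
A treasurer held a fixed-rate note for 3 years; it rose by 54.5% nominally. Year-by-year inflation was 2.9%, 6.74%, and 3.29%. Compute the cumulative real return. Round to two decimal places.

Cumulative inflation factor: 1.029 × 1.0674 × 1.0329 ≈ 1.13449.
Nominal growth factor: 1.54500. Real growth factor = 1.54500 / 1.13449 ≈ 1.36184.
Total real return ≈ 36.1845%.

36.18%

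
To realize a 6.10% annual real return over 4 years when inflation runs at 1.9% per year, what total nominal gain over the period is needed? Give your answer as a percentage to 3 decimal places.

Required annual nominal rate: (1+6.10%)(1+1.9%) − 1 = 8.1159%.
Cumulative over 4 years: (1 + 0.081159)^4 − 1 ≈ 0.36634.

36.634%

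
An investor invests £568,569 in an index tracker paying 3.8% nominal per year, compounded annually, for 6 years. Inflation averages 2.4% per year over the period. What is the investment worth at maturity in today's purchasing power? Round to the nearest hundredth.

Nominal value at maturity: £568,569 × (1 + 3.8%)^6 ≈ £711,159.96.
Price-level factor over 6 years: (1 + 2.4%)^6 ≈ 1.1529215046.
The maturity value deflated by that factor is the answer in today's purchasing power.

£616,832.94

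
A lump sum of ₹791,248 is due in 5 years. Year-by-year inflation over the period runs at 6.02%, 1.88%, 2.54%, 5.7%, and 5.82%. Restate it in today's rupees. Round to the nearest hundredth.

Price-level factor over 5 years: 1.0602 × 1.0188 × 1.0254 × 1.057 × 1.0582 ≈ 1.2388330805.
Purchasing power today: ₹791,248 divided by that factor.

₹638,704.29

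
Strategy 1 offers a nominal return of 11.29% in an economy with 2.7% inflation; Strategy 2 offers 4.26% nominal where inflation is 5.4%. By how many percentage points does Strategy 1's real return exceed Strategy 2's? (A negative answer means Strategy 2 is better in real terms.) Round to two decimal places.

Strategy 1 real return: 1.1129/1.027 − 1 = 8.364%.
Strategy 2 real return: 1.0426/1.054 − 1 = -1.082%.
Difference: 8.364 − (-1.082) = 9.446 pp.

9.45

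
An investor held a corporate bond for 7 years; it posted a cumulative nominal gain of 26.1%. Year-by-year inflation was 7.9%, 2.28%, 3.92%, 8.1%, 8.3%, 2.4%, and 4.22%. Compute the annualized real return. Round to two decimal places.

Cumulative inflation factor: 1.079 × 1.0228 × 1.0392 × 1.081 × 1.083 × 1.024 × 1.0422 ≈ 1.43290.
Nominal growth factor: 1.26100. Real growth factor = 1.26100 / 1.43290 ≈ 0.88003.
Annualized: 0.88003^(1/7) − 1 ≈ -0.01809.

-1.81%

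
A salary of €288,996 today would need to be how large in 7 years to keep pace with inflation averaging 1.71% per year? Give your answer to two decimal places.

€325,414.88

Cumulative price-level factor: (1+1.71%)^7 ≈ 1.1260186409.
Multiplying €288,996 by the price-level factor gives the future nominal sum.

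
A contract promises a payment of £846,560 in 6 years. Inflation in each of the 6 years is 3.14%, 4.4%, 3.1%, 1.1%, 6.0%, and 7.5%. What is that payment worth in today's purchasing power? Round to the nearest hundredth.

Price-level factor over 6 years: 1.0314 × 1.044 × 1.031 × 1.011 × 1.060 × 1.075 ≈ 1.2789447283.
Purchasing power today: £846,560 divided by that factor.

£661,920.71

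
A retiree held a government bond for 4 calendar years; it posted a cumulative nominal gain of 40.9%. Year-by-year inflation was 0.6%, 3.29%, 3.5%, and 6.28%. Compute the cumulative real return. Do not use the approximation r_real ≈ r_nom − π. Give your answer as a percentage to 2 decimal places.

23.27%

Cumulative inflation factor: 1.006 × 1.0329 × 1.035 × 1.0628 ≈ 1.14301.
Nominal growth factor: 1.40900. Real growth factor = 1.40900 / 1.14301 ≈ 1.23272.
Total real return ≈ 23.2715%.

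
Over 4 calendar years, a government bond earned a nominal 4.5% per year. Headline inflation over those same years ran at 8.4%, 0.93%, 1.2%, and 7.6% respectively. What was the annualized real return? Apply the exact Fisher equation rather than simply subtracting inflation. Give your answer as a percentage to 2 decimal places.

0.02%

Cumulative inflation factor: 1.084 × 1.0093 × 1.012 × 1.076 ≈ 1.19136.
Nominal growth factor: 1.19252. Real growth factor = 1.19252 / 1.19136 ≈ 1.00097.
Annualized: 1.00097^(1/4) − 1 ≈ 0.00024.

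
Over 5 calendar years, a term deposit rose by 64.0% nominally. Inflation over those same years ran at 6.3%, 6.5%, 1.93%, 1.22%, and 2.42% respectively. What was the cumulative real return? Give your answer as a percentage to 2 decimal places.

37.09%

Cumulative inflation factor: 1.063 × 1.065 × 1.0193 × 1.0122 × 1.0242 ≈ 1.19629.
Nominal growth factor: 1.64000. Real growth factor = 1.64000 / 1.19629 ≈ 1.37091.
Total real return ≈ 37.0907%.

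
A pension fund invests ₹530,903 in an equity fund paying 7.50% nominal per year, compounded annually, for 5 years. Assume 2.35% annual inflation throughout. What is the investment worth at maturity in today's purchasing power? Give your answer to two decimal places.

₹678,606.89

Nominal value at maturity: ₹530,903 × (1 + 7.50%)^5 ≈ ₹762,179.92.
Price-level factor over 5 years: (1 + 2.35%)^5 ≈ 1.1231538108.
The maturity value deflated by that factor is the answer in today's purchasing power.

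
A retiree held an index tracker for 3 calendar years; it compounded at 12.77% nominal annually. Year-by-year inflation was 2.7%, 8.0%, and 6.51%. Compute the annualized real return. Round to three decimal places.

Cumulative inflation factor: 1.027 × 1.080 × 1.0651 ≈ 1.18137.
Nominal growth factor: 1.43410. Real growth factor = 1.43410 / 1.18137 ≈ 1.21394.
Annualized: 1.21394^(1/3) − 1 ≈ 0.06676.

6.676%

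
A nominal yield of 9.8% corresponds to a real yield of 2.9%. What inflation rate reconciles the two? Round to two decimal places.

6.71%

From (1+r_nom) = (1+r_real)(1+π), we get 1+π = (1 + 9.8%)/(1 + 2.9%) = 1.098/1.029 ≈ 1.06706.
So π ≈ 6.7055%.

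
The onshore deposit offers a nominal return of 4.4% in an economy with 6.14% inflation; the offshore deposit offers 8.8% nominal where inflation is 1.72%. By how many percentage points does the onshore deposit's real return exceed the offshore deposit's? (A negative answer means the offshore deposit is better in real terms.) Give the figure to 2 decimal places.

The onshore deposit real return: 1.044/1.0614 − 1 = -1.639%.
The offshore deposit real return: 1.088/1.0172 − 1 = 6.960%.
Difference: -1.639 − 6.960 = -8.599 pp.

-8.60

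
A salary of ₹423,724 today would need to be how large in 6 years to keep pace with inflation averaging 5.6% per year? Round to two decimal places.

₹587,579.42

Cumulative price-level factor: (1+5.6%)^6 ≈ 1.3867031727.
Multiplying ₹423,724 by the price-level factor gives the future nominal sum.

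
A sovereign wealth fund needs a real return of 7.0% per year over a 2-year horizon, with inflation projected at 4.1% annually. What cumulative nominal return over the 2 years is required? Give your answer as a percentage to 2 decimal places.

24.07%

Required annual nominal rate: (1+7.0%)(1+4.1%) − 1 = 11.387%.
Cumulative over 2 years: (1 + 0.11387)^2 − 1 ≈ 0.24071.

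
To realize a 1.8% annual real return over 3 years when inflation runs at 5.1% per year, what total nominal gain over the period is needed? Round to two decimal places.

22.48%

Required annual nominal rate: (1+1.8%)(1+5.1%) − 1 = 6.9918%.
Cumulative over 3 years: (1 + 0.069918)^3 − 1 ≈ 0.22476.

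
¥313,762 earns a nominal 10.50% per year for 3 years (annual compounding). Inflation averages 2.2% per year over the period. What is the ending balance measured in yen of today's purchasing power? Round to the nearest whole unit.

¥396,583

Nominal value at maturity: ¥313,762 × (1 + 10.50%)^3 ≈ ¥423,338.
Price-level factor over 3 years: (1 + 2.2%)^3 = 1.067462648.
Dividing the nominal maturity value by the price-level factor gives the value in today's money.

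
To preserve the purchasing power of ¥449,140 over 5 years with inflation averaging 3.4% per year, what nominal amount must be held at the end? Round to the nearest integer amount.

¥530,865

Cumulative price-level factor: (1+3.4%)^5 ≈ 1.1819597671.
Multiplying ¥449,140 by the price-level factor gives the future nominal sum.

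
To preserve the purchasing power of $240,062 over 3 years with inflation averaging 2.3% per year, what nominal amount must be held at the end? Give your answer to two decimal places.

$257,010.18

Cumulative price-level factor: (1+2.3%)^3 = 1.070599167.
The nominal amount required is $240,062 scaled up by that factor.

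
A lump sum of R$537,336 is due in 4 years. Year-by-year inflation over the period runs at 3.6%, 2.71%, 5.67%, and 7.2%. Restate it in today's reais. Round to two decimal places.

R$445,786.55

Price-level factor over 4 years: 1.036 × 1.0271 × 1.0567 × 1.072 ≈ 1.2053661119.
Purchasing power today: R$537,336 divided by that factor.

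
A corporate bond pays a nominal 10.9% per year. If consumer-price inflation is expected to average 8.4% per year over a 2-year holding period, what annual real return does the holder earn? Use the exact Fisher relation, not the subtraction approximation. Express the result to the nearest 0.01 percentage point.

With constant rates the annual real return is the same each year: (1+10.9%)/(1+8.4%) − 1 = 0.02306.

2.31%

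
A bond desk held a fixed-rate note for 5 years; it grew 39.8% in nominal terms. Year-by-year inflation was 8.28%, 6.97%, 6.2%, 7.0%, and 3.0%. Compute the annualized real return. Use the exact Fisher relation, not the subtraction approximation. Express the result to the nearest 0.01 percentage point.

0.62%

Cumulative inflation factor: 1.0828 × 1.0697 × 1.062 × 1.070 × 1.030 ≈ 1.35568.
Nominal growth factor: 1.39800. Real growth factor = 1.39800 / 1.35568 ≈ 1.03122.
Annualized: 1.03122^(1/5) − 1 ≈ 0.00617.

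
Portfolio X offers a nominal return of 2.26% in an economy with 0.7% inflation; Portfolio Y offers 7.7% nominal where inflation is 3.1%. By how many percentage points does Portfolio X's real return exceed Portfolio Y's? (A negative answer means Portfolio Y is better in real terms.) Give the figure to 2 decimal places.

-2.91

Portfolio X real return: 1.0226/1.007 − 1 = 1.549%.
Portfolio Y real return: 1.077/1.031 − 1 = 4.462%.
Difference: 1.549 − 4.462 = -2.913 pp.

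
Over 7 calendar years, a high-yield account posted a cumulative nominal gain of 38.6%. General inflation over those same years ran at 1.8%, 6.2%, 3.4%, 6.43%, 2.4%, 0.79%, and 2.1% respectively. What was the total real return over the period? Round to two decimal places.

Cumulative inflation factor: 1.018 × 1.062 × 1.034 × 1.0643 × 1.024 × 1.0079 × 1.021 ≈ 1.25372.
Nominal growth factor: 1.38600. Real growth factor = 1.38600 / 1.25372 ≈ 1.10551.
Total real return ≈ 10.5511%.

10.55%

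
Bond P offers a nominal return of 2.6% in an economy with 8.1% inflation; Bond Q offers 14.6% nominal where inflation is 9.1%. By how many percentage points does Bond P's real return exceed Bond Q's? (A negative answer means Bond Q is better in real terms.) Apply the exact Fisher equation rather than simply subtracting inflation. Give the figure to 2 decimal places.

Bond P real return: 1.026/1.081 − 1 = -5.088%.
Bond Q real return: 1.146/1.091 − 1 = 5.041%.
Difference: -5.088 − 5.041 = -10.129 pp.

-10.13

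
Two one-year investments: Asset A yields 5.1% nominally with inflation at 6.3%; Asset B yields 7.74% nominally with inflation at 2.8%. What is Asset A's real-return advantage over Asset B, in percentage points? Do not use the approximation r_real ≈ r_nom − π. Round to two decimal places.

-5.93

Asset A real return: 1.051/1.063 − 1 = -1.129%.
Asset B real return: 1.0774/1.028 − 1 = 4.805%.
Difference: -1.129 − 4.805 = -5.934 pp.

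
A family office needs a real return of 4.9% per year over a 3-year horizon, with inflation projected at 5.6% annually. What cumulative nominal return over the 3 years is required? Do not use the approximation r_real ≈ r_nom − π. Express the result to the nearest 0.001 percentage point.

Required annual nominal rate: (1+4.9%)(1+5.6%) − 1 = 10.7744%.
Cumulative over 3 years: (1 + 0.107744)^3 − 1 ≈ 0.35931.

35.931%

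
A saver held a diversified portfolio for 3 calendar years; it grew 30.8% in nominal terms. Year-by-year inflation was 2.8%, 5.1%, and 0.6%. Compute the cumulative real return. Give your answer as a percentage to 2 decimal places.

Cumulative inflation factor: 1.028 × 1.051 × 1.006 ≈ 1.08691.
Nominal growth factor: 1.30800. Real growth factor = 1.30800 / 1.08691 ≈ 1.20341.
Total real return ≈ 20.3411%.

20.34%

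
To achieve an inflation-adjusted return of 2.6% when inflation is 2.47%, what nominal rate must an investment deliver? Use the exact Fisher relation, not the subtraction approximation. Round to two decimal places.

5.13%

By the Fisher equation, 1 + r_nom = (1 + 2.6%)(1 + 2.47%) = 1.026 × 1.0247 = 1.0513422.
So r_nom = 5.13422%.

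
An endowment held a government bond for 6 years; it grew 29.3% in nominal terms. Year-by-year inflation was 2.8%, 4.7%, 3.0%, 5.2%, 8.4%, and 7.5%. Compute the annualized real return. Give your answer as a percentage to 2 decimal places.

Cumulative inflation factor: 1.028 × 1.047 × 1.030 × 1.052 × 1.084 × 1.075 ≈ 1.35903.
Nominal growth factor: 1.29300. Real growth factor = 1.29300 / 1.35903 ≈ 0.95141.
Annualized: 0.95141^(1/6) − 1 ≈ -0.00827.

-0.83%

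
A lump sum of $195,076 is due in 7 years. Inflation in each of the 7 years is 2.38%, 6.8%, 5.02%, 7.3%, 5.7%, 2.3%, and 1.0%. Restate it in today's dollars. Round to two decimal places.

Price-level factor over 7 years: 1.0238 × 1.068 × 1.0502 × 1.073 × 1.057 × 1.023 × 1.010 ≈ 1.3456437811.
Purchasing power today: $195,076 divided by that factor.

$144,968.53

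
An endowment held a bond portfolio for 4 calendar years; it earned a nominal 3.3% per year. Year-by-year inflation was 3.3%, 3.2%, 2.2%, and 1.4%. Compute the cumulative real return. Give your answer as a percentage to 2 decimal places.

Cumulative inflation factor: 1.033 × 1.032 × 1.022 × 1.014 ≈ 1.10476.
Nominal growth factor: 1.13868. Real growth factor = 1.13868 / 1.10476 ≈ 1.03070.
Total real return ≈ 3.0700%.

3.07%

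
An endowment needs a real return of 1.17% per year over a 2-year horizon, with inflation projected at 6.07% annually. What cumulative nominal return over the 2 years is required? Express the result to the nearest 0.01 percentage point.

Required annual nominal rate: (1+1.17%)(1+6.07%) − 1 = 7.311019%.
Cumulative over 2 years: (1 + 0.07311019)^2 − 1 ≈ 0.15157.

15.16%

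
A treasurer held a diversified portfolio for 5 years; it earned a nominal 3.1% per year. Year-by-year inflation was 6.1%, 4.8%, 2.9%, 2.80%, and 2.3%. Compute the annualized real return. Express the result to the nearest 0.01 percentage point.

Cumulative inflation factor: 1.061 × 1.048 × 1.029 × 1.0280 × 1.023 ≈ 1.20326.
Nominal growth factor: 1.16491. Real growth factor = 1.16491 / 1.20326 ≈ 0.96813.
Annualized: 0.96813^(1/5) − 1 ≈ -0.00646.

-0.65%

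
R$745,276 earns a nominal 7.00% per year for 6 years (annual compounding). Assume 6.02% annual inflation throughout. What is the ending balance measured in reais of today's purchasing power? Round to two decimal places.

Nominal value at maturity: R$745,276 × (1 + 7.00%)^6 ≈ R$1,118,458.31.
Price-level factor over 6 years: (1 + 6.02%)^6 ≈ 1.4201257406.
The maturity value deflated by that factor is the answer in today's purchasing power.

R$787,576.96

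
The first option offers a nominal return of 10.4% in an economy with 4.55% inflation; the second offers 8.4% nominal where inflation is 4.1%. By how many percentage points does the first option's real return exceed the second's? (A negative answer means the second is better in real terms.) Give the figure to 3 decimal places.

1.465

The first option real return: 1.104/1.0455 − 1 = 5.5954%.
The second real return: 1.084/1.041 − 1 = 4.1306%.
Difference: 5.5954 − 4.1306 = 1.4648 pp.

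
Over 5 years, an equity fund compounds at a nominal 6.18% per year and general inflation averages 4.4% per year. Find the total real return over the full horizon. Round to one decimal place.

8.8%

The annual real rate is (1+6.18%)/(1+4.4%) − 1 = 1.7050%.
Compounded over 5 years: (1 + 0.017050)^5 − 1 ≈ 0.08821.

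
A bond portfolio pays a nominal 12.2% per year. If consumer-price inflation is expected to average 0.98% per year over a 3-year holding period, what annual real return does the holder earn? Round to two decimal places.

With constant rates the annual real return is the same each year: (1+12.2%)/(1+0.98%) − 1 = 0.11111.

11.11%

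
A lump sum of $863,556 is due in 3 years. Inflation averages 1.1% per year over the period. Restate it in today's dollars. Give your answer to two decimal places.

$835,674.29

Price-level factor over 3 years: (1 + 1.1%)^3 = 1.033364331.
Purchasing power today: $863,556 divided by that factor.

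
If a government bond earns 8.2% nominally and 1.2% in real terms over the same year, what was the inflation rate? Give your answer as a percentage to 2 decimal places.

From (1+r_nom) = (1+r_real)(1+π), we get 1+π = (1 + 8.2%)/(1 + 1.2%) = 1.082/1.012 ≈ 1.06917.
So π ≈ 6.9170%.

6.92%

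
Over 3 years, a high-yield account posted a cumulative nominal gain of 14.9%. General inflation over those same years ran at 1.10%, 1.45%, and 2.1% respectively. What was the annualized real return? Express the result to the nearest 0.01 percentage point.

3.14%

Cumulative inflation factor: 1.0110 × 1.0145 × 1.021 ≈ 1.04720.
Nominal growth factor: 1.14900. Real growth factor = 1.14900 / 1.04720 ≈ 1.09721.
Annualized: 1.09721^(1/3) − 1 ≈ 0.03141.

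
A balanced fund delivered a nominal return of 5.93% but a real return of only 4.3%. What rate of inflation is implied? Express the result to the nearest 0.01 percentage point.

From (1+r_nom) = (1+r_real)(1+π), we get 1+π = (1 + 5.93%)/(1 + 4.3%) = 1.0593/1.043 ≈ 1.01563.
So π ≈ 1.5628%.

1.56%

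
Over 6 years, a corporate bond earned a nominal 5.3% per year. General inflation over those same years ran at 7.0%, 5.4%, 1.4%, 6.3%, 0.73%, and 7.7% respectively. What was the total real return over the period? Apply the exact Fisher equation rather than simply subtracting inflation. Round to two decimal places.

Cumulative inflation factor: 1.070 × 1.054 × 1.014 × 1.063 × 1.0073 × 1.077 ≈ 1.31877.
Nominal growth factor: 1.36323. Real growth factor = 1.36323 / 1.31877 ≈ 1.03371.
Total real return ≈ 3.3713%.

3.37%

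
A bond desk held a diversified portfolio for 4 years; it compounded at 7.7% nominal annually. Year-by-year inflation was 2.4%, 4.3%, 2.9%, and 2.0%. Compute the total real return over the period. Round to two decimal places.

Cumulative inflation factor: 1.024 × 1.043 × 1.029 × 1.020 ≈ 1.12099.
Nominal growth factor: 1.34544. Real growth factor = 1.34544 / 1.12099 ≈ 1.20023.
Total real return ≈ 20.0226%.

20.02%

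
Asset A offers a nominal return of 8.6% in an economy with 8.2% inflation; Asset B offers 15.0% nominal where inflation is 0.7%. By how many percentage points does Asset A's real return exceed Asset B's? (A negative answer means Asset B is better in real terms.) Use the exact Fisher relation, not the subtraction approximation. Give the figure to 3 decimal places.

-13.831

Asset A real return: 1.086/1.082 − 1 = 0.3697%.
Asset B real return: 1.150/1.007 − 1 = 14.2006%.
Difference: 0.3697 − 14.2006 = -13.8309 pp.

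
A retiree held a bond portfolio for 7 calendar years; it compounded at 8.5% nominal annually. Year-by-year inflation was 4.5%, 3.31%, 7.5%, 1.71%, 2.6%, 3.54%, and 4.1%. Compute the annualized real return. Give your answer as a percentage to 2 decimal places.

Cumulative inflation factor: 1.045 × 1.0331 × 1.075 × 1.0171 × 1.026 × 1.0354 × 1.041 ≈ 1.30538.
Nominal growth factor: 1.77014. Real growth factor = 1.77014 / 1.30538 ≈ 1.35604.
Annualized: 1.35604^(1/7) − 1 ≈ 0.04447.

4.45%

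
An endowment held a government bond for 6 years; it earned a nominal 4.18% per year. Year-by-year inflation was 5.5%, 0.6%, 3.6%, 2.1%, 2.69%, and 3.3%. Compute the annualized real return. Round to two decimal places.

1.19%

Cumulative inflation factor: 1.055 × 1.006 × 1.036 × 1.021 × 1.0269 × 1.033 ≈ 1.19087.
Nominal growth factor: 1.27852. Real growth factor = 1.27852 / 1.19087 ≈ 1.07360.
Annualized: 1.07360^(1/6) − 1 ≈ 0.01191.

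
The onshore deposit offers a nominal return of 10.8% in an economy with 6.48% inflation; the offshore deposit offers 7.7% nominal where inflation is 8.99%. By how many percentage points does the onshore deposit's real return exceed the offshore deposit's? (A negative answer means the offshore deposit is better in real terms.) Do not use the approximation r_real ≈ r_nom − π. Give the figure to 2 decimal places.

5.24

The onshore deposit real return: 1.108/1.0648 − 1 = 4.057%.
The offshore deposit real return: 1.077/1.0899 − 1 = -1.184%.
Difference: 4.057 − (-1.184) = 5.241 pp.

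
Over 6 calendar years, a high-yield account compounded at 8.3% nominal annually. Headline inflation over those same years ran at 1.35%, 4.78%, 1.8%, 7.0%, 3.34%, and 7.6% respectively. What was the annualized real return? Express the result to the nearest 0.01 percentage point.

Cumulative inflation factor: 1.0135 × 1.0478 × 1.018 × 1.070 × 1.0334 × 1.076 ≈ 1.28622.
Nominal growth factor: 1.61351. Real growth factor = 1.61351 / 1.28622 ≈ 1.25446.
Annualized: 1.25446^(1/6) − 1 ≈ 0.03851.

3.85%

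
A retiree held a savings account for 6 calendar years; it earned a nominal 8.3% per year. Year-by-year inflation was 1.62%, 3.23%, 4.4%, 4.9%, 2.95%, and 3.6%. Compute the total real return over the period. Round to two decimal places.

Cumulative inflation factor: 1.0162 × 1.0323 × 1.044 × 1.049 × 1.0295 × 1.036 ≈ 1.22531.
Nominal growth factor: 1.61351. Real growth factor = 1.61351 / 1.22531 ≈ 1.31681.
Total real return ≈ 31.6811%.

31.68%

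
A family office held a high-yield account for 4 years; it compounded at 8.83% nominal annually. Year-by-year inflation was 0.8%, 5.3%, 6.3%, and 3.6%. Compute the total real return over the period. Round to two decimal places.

Cumulative inflation factor: 1.008 × 1.053 × 1.063 × 1.036 ≈ 1.16891.
Nominal growth factor: 1.40280. Real growth factor = 1.40280 / 1.16891 ≈ 1.20009.
Total real return ≈ 20.0087%.

20.01%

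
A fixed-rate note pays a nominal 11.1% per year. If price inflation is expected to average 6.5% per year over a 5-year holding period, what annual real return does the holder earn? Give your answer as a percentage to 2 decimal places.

With constant rates the annual real return is the same each year: (1+11.1%)/(1+6.5%) − 1 = 0.04319.

4.32%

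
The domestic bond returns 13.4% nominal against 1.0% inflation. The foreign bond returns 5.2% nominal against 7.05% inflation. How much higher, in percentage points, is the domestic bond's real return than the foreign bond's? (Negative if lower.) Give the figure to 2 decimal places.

14.01

The domestic bond real return: 1.134/1.010 − 1 = 12.277%.
The foreign bond real return: 1.052/1.0705 − 1 = -1.728%.
Difference: 12.277 − (-1.728) = 14.005 pp.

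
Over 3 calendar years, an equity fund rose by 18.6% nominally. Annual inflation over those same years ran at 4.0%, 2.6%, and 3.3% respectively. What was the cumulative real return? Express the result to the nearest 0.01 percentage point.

Cumulative inflation factor: 1.040 × 1.026 × 1.033 ≈ 1.10225.
Nominal growth factor: 1.18600. Real growth factor = 1.18600 / 1.10225 ≈ 1.07598.
Total real return ≈ 7.5979%.

7.60%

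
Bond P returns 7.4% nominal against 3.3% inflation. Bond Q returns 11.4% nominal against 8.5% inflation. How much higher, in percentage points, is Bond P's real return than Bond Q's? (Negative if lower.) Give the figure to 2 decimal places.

1.30

Bond P real return: 1.074/1.033 − 1 = 3.969%.
Bond Q real return: 1.114/1.085 − 1 = 2.673%.
Difference: 3.969 − 2.673 = 1.296 pp.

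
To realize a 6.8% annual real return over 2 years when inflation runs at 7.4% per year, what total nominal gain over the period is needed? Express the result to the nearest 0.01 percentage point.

31.57%

Required annual nominal rate: (1+6.8%)(1+7.4%) − 1 = 14.7032%.
Cumulative over 2 years: (1 + 0.147032)^2 − 1 ≈ 0.31568.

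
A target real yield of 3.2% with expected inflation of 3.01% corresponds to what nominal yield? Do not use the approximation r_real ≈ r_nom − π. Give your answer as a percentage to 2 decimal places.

By the Fisher equation, 1 + r_nom = (1 + 3.2%)(1 + 3.01%) = 1.032 × 1.0301 = 1.0630632.
So r_nom = 6.30632%.

6.31%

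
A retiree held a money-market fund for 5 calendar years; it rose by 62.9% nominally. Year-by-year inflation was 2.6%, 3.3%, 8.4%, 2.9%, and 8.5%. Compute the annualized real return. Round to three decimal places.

4.896%

Cumulative inflation factor: 1.026 × 1.033 × 1.084 × 1.029 × 1.085 ≈ 1.28269.
Nominal growth factor: 1.62900. Real growth factor = 1.62900 / 1.28269 ≈ 1.26999.
Annualized: 1.26999^(1/5) − 1 ≈ 0.04896.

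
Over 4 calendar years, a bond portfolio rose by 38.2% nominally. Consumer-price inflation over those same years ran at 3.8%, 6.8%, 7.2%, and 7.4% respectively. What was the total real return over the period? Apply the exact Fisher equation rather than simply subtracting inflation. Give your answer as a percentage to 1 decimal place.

8.3%

Cumulative inflation factor: 1.038 × 1.068 × 1.072 × 1.074 ≈ 1.27634.
Nominal growth factor: 1.38200. Real growth factor = 1.38200 / 1.27634 ≈ 1.08278.
Total real return ≈ 8.2780%.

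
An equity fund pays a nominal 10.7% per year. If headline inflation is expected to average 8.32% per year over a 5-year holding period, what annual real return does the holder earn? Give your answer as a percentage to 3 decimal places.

2.197%

With constant rates the annual real return is the same each year: (1+10.7%)/(1+8.32%) − 1 = 0.02197.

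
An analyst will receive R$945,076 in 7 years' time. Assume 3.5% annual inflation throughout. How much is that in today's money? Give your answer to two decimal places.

Price-level factor over 7 years: (1 + 3.5%)^7 ≈ 1.2722792628.
Purchasing power today: R$945,076 divided by that factor.

R$742,821.19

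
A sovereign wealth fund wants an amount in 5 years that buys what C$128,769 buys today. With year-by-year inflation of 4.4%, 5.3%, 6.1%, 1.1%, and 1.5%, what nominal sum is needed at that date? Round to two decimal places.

C$154,124.89

Cumulative price-level factor: 1.044 × 1.053 × 1.061 × 1.011 × 1.015 ≈ 1.1969098791.
The nominal amount required is C$128,769 scaled up by that factor.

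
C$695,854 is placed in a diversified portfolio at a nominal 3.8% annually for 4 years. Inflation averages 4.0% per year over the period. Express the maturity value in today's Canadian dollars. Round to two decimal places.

C$690,516.70

Nominal value at maturity: C$695,854 × (1 + 3.8%)^4 ≈ C$807,806.87.
Price-level factor over 4 years: (1 + 4.0%)^4 = 1.16985856.
Dividing the nominal maturity value by the price-level factor gives the value in today's money.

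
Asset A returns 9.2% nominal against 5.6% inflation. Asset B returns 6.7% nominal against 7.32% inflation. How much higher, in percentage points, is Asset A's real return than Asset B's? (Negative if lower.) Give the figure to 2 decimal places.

Asset A real return: 1.092/1.056 − 1 = 3.409%.
Asset B real return: 1.067/1.0732 − 1 = -0.578%.
Difference: 3.409 − (-0.578) = 3.987 pp.

3.99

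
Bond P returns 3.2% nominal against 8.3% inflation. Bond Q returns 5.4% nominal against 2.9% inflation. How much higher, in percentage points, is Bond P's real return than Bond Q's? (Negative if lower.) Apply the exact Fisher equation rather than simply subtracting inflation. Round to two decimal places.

-7.14

Bond P real return: 1.032/1.083 − 1 = -4.709%.
Bond Q real return: 1.054/1.029 − 1 = 2.430%.
Difference: -4.709 − 2.430 = -7.139 pp.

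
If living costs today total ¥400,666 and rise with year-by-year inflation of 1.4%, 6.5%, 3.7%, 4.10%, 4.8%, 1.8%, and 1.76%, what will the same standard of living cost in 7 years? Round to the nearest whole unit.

¥507,091

Cumulative price-level factor: 1.014 × 1.065 × 1.037 × 1.0410 × 1.048 × 1.018 × 1.0176 ≈ 1.2656196458.
Multiplying ¥400,666 by the price-level factor gives the future nominal sum.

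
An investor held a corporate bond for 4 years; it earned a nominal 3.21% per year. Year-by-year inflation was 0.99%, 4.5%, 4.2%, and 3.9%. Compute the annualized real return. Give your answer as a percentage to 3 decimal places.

Cumulative inflation factor: 1.0099 × 1.045 × 1.042 × 1.039 ≈ 1.14256.
Nominal growth factor: 1.13472. Real growth factor = 1.13472 / 1.14256 ≈ 0.99314.
Annualized: 0.99314^(1/4) − 1 ≈ -0.00172.

-0.172%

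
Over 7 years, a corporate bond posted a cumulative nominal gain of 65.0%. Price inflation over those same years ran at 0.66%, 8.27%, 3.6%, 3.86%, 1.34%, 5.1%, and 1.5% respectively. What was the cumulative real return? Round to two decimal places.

30.16%

Cumulative inflation factor: 1.0066 × 1.0827 × 1.036 × 1.0386 × 1.0134 × 1.051 × 1.015 ≈ 1.26772.
Nominal growth factor: 1.65000. Real growth factor = 1.65000 / 1.26772 ≈ 1.30155.
Total real return ≈ 30.1551%.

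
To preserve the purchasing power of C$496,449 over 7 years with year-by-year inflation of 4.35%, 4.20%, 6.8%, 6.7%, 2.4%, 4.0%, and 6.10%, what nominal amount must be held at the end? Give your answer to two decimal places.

Cumulative price-level factor: 1.0435 × 1.0420 × 1.068 × 1.067 × 1.024 × 1.040 × 1.0610 ≈ 1.4000531541.
The nominal amount required is C$496,449 scaled up by that factor.

C$695,054.99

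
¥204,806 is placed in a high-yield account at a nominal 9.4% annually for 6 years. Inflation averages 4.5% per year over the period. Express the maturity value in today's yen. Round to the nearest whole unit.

¥269,618

Nominal value at maturity: ¥204,806 × (1 + 9.4%)^6 ≈ ¥351,113.
Price-level factor over 6 years: (1 + 4.5%)^6 ≈ 1.3022601248.
The maturity value deflated by that factor is the answer in today's purchasing power.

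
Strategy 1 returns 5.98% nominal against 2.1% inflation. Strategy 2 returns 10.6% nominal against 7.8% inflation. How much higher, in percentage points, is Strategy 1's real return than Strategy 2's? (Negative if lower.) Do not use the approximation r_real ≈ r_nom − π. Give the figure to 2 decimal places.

Strategy 1 real return: 1.0598/1.021 − 1 = 3.800%.
Strategy 2 real return: 1.106/1.078 − 1 = 2.597%.
Difference: 3.800 − 2.597 = 1.203 pp.

1.20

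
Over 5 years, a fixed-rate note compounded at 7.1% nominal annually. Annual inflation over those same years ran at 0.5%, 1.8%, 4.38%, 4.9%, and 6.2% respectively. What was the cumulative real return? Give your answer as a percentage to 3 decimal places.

Cumulative inflation factor: 1.005 × 1.018 × 1.0438 × 1.049 × 1.062 ≈ 1.18968.
Nominal growth factor: 1.40912. Real growth factor = 1.40912 / 1.18968 ≈ 1.18445.
Total real return ≈ 18.4449%.

18.445%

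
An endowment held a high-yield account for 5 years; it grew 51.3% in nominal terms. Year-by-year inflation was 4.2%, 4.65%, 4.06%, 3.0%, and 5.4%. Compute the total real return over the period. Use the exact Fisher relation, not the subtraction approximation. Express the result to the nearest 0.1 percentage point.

Cumulative inflation factor: 1.042 × 1.0465 × 1.0406 × 1.030 × 1.054 ≈ 1.23188.
Nominal growth factor: 1.51300. Real growth factor = 1.51300 / 1.23188 ≈ 1.22820.
Total real return ≈ 22.8203%.

22.8%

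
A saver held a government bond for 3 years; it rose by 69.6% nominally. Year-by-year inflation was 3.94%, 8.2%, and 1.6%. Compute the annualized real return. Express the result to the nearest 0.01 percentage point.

14.07%

Cumulative inflation factor: 1.0394 × 1.082 × 1.016 ≈ 1.14262.
Nominal growth factor: 1.69600. Real growth factor = 1.69600 / 1.14262 ≈ 1.48430.
Annualized: 1.48430^(1/3) − 1 ≈ 0.14071.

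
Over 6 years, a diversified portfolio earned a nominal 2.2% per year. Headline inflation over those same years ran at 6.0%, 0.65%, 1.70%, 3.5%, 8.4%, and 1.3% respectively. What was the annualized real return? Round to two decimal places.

Cumulative inflation factor: 1.060 × 1.0065 × 1.0170 × 1.035 × 1.084 × 1.013 ≈ 1.23316.
Nominal growth factor: 1.13948. Real growth factor = 1.13948 / 1.23316 ≈ 0.92403.
Annualized: 0.92403^(1/6) − 1 ≈ -0.01308.

-1.31%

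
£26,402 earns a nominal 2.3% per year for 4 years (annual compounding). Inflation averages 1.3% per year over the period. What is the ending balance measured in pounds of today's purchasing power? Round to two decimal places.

Nominal value at maturity: £26,402 × (1 + 2.3%)^4 ≈ £28,916.08.
Price-level factor over 4 years: (1 + 1.3%)^4 ≈ 1.0530228166.
Dividing the nominal maturity value by the price-level factor gives the value in today's money.

£27,460.07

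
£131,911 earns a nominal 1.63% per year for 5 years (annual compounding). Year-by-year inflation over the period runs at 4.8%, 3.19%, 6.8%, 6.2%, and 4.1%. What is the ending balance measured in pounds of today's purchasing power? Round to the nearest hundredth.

£112,007.02

Nominal value at maturity: £131,911 × (1 + 1.63%)^5 ≈ £143,017.98.
Price-level factor over 5 years: 1.048 × 1.0319 × 1.068 × 1.062 × 1.041 ≈ 1.2768662093.
Dividing the nominal maturity value by the price-level factor gives the value in today's money.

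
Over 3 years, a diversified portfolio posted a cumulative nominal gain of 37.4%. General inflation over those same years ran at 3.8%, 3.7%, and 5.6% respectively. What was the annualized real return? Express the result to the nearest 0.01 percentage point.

6.52%

Cumulative inflation factor: 1.038 × 1.037 × 1.056 ≈ 1.13668.
Nominal growth factor: 1.37400. Real growth factor = 1.37400 / 1.13668 ≈ 1.20878.
Annualized: 1.20878^(1/3) − 1 ≈ 0.06524.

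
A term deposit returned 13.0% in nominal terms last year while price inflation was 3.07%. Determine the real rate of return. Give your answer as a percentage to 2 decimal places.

Real return via the Fisher equation: (1 + 13.0%)/(1 + 3.07%) − 1 = 1.130/1.0307 − 1 ≈ 0.09634.

9.63%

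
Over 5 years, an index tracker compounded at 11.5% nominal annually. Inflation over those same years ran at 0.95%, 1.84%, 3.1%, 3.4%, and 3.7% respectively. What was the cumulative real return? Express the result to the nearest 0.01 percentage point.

Cumulative inflation factor: 1.0095 × 1.0184 × 1.031 × 1.034 × 1.037 ≈ 1.13653.
Nominal growth factor: 1.72335. Real growth factor = 1.72335 / 1.13653 ≈ 1.51632.
Total real return ≈ 51.6323%.

51.63%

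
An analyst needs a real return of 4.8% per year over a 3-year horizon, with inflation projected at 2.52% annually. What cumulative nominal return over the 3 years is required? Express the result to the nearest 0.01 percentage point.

24.03%

Required annual nominal rate: (1+4.8%)(1+2.52%) − 1 = 7.44096%.
Cumulative over 3 years: (1 + 0.0744096)^3 − 1 ≈ 0.24025.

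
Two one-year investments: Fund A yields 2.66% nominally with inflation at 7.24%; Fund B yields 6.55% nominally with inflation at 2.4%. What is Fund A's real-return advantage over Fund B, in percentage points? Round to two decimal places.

Fund A real return: 1.0266/1.0724 − 1 = -4.271%.
Fund B real return: 1.0655/1.024 − 1 = 4.053%.
Difference: -4.271 − 4.053 = -8.324 pp.

-8.32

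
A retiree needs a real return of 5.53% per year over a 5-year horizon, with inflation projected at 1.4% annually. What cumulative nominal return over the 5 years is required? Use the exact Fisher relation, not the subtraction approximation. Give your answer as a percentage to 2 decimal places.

40.30%

Required annual nominal rate: (1+5.53%)(1+1.4%) − 1 = 7.00742%.
Cumulative over 5 years: (1 + 0.0700742)^5 − 1 ≈ 0.40304.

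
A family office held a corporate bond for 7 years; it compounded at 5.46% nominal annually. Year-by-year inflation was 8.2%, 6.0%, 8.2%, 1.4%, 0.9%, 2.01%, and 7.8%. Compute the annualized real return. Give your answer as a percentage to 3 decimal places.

0.550%

Cumulative inflation factor: 1.082 × 1.060 × 1.082 × 1.014 × 1.009 × 1.0201 × 1.078 ≈ 1.39621.
Nominal growth factor: 1.45082. Real growth factor = 1.45082 / 1.39621 ≈ 1.03911.
Annualized: 1.03911^(1/7) − 1 ≈ 0.00550.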